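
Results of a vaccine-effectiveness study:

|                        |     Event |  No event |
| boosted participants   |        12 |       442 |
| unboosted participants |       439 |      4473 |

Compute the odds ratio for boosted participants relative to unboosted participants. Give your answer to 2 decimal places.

OR = (12 × 4473) / (442 × 439) = 53676/194038 ≈ 0.28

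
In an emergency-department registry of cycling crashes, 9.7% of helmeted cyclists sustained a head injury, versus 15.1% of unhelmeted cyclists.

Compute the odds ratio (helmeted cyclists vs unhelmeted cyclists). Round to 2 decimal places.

OR = 0.60

odds, helmeted cyclists = 0.0970/0.9030 = 0.1074
odds, unhelmeted cyclists = 0.1510/0.8490 = 0.1779
OR = 0.1074 / 0.1779 = 0.60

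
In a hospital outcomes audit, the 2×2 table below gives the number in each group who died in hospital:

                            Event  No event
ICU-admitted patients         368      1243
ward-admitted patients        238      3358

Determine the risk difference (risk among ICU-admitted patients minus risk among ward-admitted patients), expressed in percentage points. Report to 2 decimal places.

16.22

risk, ICU-admitted patients = 368/1611 = 0.2284
risk, ward-admitted patients = 238/3596 = 0.0662
risk difference = 0.2284 − 0.0662 = 0.1622 → 16.22 percentage points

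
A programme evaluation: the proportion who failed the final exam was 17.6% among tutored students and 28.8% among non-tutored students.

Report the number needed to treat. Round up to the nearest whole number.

absolute risk difference = 0.112000
1 / 0.112000 = 8.929 → round up → 9

9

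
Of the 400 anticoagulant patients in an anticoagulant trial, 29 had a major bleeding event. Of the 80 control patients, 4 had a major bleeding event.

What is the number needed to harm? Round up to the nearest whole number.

risk, anticoagulant patients = 29/400 = 0.072500
risk, control patients = 4/80 = 0.050000
absolute risk difference = 0.022500
1 / 0.022500 = 44.444 → round up → 45

NNH: 45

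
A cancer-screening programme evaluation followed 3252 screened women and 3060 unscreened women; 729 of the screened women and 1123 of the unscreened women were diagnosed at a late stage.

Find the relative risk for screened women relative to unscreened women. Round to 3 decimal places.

0.611

risk, screened women = 729/3252 = 0.2242
risk, unscreened women = 1123/3060 = 0.3670
RR = 0.2242 / 0.3670 = 0.611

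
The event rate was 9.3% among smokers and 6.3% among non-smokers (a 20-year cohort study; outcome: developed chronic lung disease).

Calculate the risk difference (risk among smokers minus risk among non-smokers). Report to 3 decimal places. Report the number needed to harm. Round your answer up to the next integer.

risk difference = 0.0930 − 0.0630 = 0.030
absolute risk difference = 0.030000
1 / 0.030000 = 33.333 → round up → 34

RD = 0.030; NNH = 34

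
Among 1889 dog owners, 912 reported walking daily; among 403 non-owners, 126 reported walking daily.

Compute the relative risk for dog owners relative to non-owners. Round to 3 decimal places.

risk, dog owners = 912/1889 = 0.4828
risk, non-owners = 126/403 = 0.3127
RR = 0.4828 / 0.3127 = 1.544

1.544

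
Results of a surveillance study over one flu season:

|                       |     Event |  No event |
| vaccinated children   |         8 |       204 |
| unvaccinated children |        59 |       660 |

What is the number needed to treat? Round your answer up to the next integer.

NNT ≈ 23

risk, vaccinated children = 8/212 = 0.037736
risk, unvaccinated children = 59/719 = 0.082058
absolute risk difference = 0.044323
1 / 0.044323 = 22.562 → round up → 23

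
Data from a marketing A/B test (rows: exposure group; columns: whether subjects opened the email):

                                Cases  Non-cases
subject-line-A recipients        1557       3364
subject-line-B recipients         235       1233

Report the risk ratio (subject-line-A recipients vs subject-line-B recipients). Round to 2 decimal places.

risk, subject-line-A recipients = 1557/4921 = 0.3164
risk, subject-line-B recipients = 235/1468 = 0.1601
RR = 0.3164 / 0.1601 = 1.98

1.98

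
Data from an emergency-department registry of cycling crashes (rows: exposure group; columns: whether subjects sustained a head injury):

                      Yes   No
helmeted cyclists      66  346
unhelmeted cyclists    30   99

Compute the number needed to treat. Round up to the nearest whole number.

14

risk, helmeted cyclists = 66/412 = 0.160194
risk, unhelmeted cyclists = 30/129 = 0.232558
absolute risk difference = 0.072364
1 / 0.072364 = 13.819 → round up → 14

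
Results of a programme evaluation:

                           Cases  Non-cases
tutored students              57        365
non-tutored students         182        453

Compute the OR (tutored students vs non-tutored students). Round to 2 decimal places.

0.39

odds, tutored students = 57/365 = 0.1562
odds, non-tutored students = 182/453 = 0.4018
OR = 0.1562 / 0.4018 = 0.39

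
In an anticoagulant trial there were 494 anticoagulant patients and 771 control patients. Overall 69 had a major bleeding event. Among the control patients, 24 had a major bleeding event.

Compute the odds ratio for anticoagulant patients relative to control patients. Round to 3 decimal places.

anticoagulant patients with the outcome: 69 − 24 = 45
anticoagulant patients without the outcome: 494 − 45 = 449
control patients without the outcome: 771 − 24 = 747
odds, anticoagulant patients = 45/449 = 0.10022
odds, control patients = 24/747 = 0.03213
OR = 0.10022 / 0.03213 = 3.119

3.119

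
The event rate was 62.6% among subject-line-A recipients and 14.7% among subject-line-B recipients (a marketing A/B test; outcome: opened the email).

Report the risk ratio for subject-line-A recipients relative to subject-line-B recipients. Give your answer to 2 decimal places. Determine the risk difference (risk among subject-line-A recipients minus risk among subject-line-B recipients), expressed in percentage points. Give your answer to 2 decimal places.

RR = 0.6260 / 0.1470 = 4.26
risk difference = 0.6260 − 0.1470 = 0.4790 → 47.90 percentage points

RR = 4.26; RD = 47.90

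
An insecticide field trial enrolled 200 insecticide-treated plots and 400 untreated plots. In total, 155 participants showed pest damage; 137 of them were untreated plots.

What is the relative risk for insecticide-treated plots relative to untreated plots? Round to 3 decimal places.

0.263

insecticide-treated plots with the outcome: 155 − 137 = 18
insecticide-treated plots without the outcome: 200 − 18 = 182
untreated plots without the outcome: 400 − 137 = 263
risk, insecticide-treated plots = 18/200 = 0.0900
risk, untreated plots = 137/400 = 0.3425
RR = 0.0900 / 0.3425 = 0.263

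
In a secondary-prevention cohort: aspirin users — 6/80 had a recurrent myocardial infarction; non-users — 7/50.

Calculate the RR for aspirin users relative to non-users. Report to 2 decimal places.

risk, aspirin users = 6/80 = 0.0750
risk, non-users = 7/50 = 0.1400
RR = 0.0750 / 0.1400 = 0.54

0.54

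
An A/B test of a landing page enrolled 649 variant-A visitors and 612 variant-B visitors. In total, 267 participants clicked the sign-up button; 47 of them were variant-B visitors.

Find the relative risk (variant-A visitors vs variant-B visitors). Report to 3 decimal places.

4.414

variant-A visitors with the outcome: 267 − 47 = 220
variant-A visitors without the outcome: 649 − 220 = 429
variant-B visitors without the outcome: 612 − 47 = 565
risk, variant-A visitors = 220/649 = 0.3390
risk, variant-B visitors = 47/612 = 0.0768
RR = 0.3390 / 0.0768 = 4.414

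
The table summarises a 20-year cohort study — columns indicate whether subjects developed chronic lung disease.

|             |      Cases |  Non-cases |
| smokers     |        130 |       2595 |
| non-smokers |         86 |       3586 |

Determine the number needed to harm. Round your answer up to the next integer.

risk, smokers = 130/2725 = 0.047706
risk, non-smokers = 86/3672 = 0.023420
absolute risk difference = 0.024286
1 / 0.024286 = 41.176 → round up → 42

42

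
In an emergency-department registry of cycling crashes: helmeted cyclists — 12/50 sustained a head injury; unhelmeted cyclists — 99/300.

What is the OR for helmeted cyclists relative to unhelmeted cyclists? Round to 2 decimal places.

OR = 0.64

odds, helmeted cyclists = 12/38 = 0.3158
odds, unhelmeted cyclists = 99/201 = 0.4925
OR = 0.3158 / 0.4925 = 0.64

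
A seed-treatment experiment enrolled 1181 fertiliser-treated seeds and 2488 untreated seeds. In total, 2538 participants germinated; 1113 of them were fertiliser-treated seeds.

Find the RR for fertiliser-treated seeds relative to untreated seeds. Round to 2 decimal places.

fertiliser-treated seeds without the outcome: 1181 − 1113 = 68
untreated seeds with the outcome: 2538 − 1113 = 1425
untreated seeds without the outcome: 2488 − 1425 = 1063
risk, fertiliser-treated seeds = 1113/1181 = 0.9424
risk, untreated seeds = 1425/2488 = 0.5727
RR = 0.9424 / 0.5727 = 1.65

RR ≈ 1.65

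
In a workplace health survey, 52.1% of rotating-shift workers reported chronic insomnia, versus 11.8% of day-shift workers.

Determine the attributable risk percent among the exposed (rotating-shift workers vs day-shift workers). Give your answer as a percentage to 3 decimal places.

AR% = (0.5210 − 0.1180) / 0.5210 = 0.7735 → 77.351%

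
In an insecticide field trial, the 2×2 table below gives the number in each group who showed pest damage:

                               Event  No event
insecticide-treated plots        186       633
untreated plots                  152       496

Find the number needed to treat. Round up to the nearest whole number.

NNT: 135

risk, insecticide-treated plots = 186/819 = 0.227106
risk, untreated plots = 152/648 = 0.234568
absolute risk difference = 0.007462
1 / 0.007462 = 134.012 → round up → 135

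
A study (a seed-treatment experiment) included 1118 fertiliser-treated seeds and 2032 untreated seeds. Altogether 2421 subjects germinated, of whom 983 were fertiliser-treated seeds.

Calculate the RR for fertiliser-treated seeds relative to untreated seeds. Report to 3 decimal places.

fertiliser-treated seeds without the outcome: 1118 − 983 = 135
untreated seeds with the outcome: 2421 − 983 = 1438
untreated seeds without the outcome: 2032 − 1438 = 594
risk, fertiliser-treated seeds = 983/1118 = 0.8792
risk, untreated seeds = 1438/2032 = 0.7077
RR = 0.8792 / 0.7077 = 1.242

1.242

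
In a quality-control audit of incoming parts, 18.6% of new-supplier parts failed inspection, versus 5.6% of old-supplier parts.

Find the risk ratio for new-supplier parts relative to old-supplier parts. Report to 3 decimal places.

RR = 0.1860 / 0.0560 = 3.321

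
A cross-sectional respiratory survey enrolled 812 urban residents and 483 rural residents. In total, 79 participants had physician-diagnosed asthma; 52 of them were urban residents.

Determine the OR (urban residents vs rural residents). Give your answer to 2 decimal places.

OR = 1.16

urban residents without the outcome: 812 − 52 = 760
rural residents with the outcome: 79 − 52 = 27
rural residents without the outcome: 483 − 27 = 456
odds, urban residents = 52/760 = 0.0684
odds, rural residents = 27/456 = 0.0592
OR = 0.0684 / 0.0592 = 1.16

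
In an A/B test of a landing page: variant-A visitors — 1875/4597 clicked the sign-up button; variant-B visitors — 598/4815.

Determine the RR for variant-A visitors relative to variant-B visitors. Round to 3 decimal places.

risk, variant-A visitors = 1875/4597 = 0.4079
risk, variant-B visitors = 598/4815 = 0.1242
RR = 0.4079 / 0.1242 = 3.284

RR: 3.284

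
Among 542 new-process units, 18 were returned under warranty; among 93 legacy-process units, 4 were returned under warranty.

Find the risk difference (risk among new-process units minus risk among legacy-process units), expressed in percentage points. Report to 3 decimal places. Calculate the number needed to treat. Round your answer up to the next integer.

risk, new-process units = 18/542 = 0.03321
risk, legacy-process units = 4/93 = 0.04301
risk difference = 0.03321 − 0.04301 = -0.00980 → -0.980 percentage points
absolute risk difference = 0.009800
1 / 0.009800 = 102.041 → round up → 103

RD = -0.980; NNT = 103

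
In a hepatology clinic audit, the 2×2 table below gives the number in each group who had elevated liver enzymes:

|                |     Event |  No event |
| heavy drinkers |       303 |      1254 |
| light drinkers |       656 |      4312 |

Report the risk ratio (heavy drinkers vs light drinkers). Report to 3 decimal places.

risk, heavy drinkers = 303/1557 = 0.1946
risk, light drinkers = 656/4968 = 0.1320
RR = 0.1946 / 0.1320 = 1.474

1.474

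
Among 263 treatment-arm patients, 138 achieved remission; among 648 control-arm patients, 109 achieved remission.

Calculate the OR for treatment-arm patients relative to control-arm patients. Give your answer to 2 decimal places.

OR = (138 × 539) / (125 × 109) = 74382/13625 ≈ 5.46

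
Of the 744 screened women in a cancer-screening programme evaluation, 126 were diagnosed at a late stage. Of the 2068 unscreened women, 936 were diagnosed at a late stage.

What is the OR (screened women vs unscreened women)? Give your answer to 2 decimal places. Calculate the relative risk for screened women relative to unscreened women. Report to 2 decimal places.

OR = 0.25; RR = 0.37

OR = (126 × 1132) / (618 × 936) = 142632/578448 ≈ 0.25
risk, screened women = 126/744 = 0.1694
risk, unscreened women = 936/2068 = 0.4526
RR = 0.1694 / 0.4526 = 0.37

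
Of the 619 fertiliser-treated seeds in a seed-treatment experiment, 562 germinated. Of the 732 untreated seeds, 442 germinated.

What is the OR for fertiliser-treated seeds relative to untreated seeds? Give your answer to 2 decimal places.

odds, fertiliser-treated seeds = 562/57 = 9.8596
odds, untreated seeds = 442/290 = 1.5241
OR = 9.8596 / 1.5241 = 6.47

OR: 6.47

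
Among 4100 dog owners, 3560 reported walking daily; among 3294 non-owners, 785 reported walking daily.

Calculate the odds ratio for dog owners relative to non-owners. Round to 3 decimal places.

OR = (3560 × 2509) / (540 × 785) = 8932040/423900 ≈ 21.071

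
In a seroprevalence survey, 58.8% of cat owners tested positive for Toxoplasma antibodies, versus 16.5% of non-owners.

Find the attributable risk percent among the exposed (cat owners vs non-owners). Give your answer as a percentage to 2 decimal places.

AR% = (0.5880 − 0.1650) / 0.5880 = 0.7194 → 71.94%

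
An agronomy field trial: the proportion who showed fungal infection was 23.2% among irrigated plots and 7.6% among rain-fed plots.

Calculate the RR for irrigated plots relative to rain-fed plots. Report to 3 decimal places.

RR = 0.2320 / 0.0760 = 3.053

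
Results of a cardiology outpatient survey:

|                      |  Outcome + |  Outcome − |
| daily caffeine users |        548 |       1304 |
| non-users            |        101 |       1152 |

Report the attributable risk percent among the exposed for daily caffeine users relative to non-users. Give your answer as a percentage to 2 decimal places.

risk, daily caffeine users = 548/1852 = 0.2959
risk, non-users = 101/1253 = 0.0806
AR% = (0.2959 − 0.0806) / 0.2959 = 0.7276 → 72.76%

72.76%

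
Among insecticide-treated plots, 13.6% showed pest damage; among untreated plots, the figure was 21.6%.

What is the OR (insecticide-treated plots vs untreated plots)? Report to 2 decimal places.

OR = 0.57

odds, insecticide-treated plots = 0.1360/0.8640 = 0.1574
odds, untreated plots = 0.2160/0.7840 = 0.2755
OR = 0.1574 / 0.2755 = 0.57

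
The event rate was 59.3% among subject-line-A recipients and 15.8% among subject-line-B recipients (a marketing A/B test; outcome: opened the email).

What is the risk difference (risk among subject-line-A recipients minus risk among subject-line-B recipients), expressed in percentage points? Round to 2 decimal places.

RD: 43.50

risk difference = 0.5930 − 0.1580 = 0.4350 → 43.50 percentage points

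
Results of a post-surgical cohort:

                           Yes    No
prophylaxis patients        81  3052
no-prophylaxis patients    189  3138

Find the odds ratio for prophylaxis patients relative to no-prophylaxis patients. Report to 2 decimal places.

OR = (81 × 3138) / (3052 × 189) = 254178/576828 ≈ 0.44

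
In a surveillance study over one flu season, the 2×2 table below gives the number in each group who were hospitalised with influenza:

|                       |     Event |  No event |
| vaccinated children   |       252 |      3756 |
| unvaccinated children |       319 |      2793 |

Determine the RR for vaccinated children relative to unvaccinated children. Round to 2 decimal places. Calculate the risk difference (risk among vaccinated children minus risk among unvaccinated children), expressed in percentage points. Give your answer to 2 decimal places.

RR = 0.61; RD = -3.96

risk, vaccinated children = 252/4008 = 0.0629
risk, unvaccinated children = 319/3112 = 0.1025
RR = 0.0629 / 0.1025 = 0.61
risk difference = 0.0629 − 0.1025 = -0.0396 → -3.96 percentage points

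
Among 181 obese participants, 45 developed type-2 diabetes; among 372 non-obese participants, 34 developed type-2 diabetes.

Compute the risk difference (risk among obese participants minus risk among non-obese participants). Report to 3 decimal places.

risk, obese participants = 45/181 = 0.2486
risk, non-obese participants = 34/372 = 0.0914
risk difference = 0.2486 − 0.0914 = 0.157

0.157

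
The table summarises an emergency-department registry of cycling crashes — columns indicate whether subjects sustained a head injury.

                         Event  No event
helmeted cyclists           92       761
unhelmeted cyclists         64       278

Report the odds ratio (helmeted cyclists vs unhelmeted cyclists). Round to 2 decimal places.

odds, helmeted cyclists = 92/761 = 0.1209
odds, unhelmeted cyclists = 64/278 = 0.2302
OR = 0.1209 / 0.2302 = 0.53

OR ≈ 0.53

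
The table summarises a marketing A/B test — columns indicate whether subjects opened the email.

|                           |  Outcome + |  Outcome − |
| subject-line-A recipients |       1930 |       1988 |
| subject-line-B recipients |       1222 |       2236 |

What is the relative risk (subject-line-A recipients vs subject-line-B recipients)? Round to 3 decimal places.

risk, subject-line-A recipients = 1930/3918 = 0.4926
risk, subject-line-B recipients = 1222/3458 = 0.3534
RR = 0.4926 / 0.3534 = 1.394

RR ≈ 1.394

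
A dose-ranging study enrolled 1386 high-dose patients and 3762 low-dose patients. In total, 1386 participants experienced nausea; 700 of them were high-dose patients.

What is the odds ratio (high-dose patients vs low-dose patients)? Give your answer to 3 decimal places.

4.575

high-dose patients without the outcome: 1386 − 700 = 686
low-dose patients with the outcome: 1386 − 700 = 686
low-dose patients without the outcome: 3762 − 686 = 3076
OR = (700 × 3076) / (686 × 686) = 2153200/470596 ≈ 4.575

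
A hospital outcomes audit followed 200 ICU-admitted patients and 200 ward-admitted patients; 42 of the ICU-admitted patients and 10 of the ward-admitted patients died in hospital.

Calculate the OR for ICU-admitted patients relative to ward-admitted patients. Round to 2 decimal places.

OR = (42 × 190) / (158 × 10) = 7980/1580 ≈ 5.05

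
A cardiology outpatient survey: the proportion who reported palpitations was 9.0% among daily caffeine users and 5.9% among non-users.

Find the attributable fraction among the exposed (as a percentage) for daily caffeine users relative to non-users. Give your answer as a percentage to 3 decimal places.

AR% = (0.0900 − 0.0590) / 0.0900 = 0.3444 → 34.444%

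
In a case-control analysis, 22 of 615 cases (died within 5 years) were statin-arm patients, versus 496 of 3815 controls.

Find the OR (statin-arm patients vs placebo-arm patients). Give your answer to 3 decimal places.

OR = (22 × 3319) / (496 × 593) = 73018/294128 ≈ 0.248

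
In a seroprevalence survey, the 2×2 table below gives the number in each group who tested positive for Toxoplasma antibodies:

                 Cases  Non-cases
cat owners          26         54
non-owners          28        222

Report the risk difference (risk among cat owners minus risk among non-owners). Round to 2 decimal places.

0.21

risk, cat owners = 26/80 = 0.3250
risk, non-owners = 28/250 = 0.1120
risk difference = 0.3250 − 0.1120 = 0.21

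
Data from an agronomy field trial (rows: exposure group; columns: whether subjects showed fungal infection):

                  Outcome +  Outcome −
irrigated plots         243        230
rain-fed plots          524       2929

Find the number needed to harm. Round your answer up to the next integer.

risk, irrigated plots = 243/473 = 0.513742
risk, rain-fed plots = 524/3453 = 0.151752
absolute risk difference = 0.361990
1 / 0.361990 = 2.763 → round up → 3

3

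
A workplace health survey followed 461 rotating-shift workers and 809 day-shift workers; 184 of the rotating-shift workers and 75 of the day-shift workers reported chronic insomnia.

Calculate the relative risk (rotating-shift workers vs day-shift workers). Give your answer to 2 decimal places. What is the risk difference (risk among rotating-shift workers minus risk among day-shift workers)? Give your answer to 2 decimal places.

risk, rotating-shift workers = 184/461 = 0.3991
risk, day-shift workers = 75/809 = 0.0927
RR = 0.3991 / 0.0927 = 4.31
risk difference = 0.3991 − 0.0927 = 0.31

RR = 4.31; RD = 0.31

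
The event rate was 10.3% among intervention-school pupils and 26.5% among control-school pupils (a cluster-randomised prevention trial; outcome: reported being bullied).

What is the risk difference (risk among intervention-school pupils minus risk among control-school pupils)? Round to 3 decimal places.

risk difference = 0.1030 − 0.2650 = -0.162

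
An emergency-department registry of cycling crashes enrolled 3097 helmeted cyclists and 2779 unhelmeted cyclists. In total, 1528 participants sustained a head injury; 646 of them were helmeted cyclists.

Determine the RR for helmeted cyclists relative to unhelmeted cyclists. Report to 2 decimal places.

0.66

helmeted cyclists without the outcome: 3097 − 646 = 2451
unhelmeted cyclists with the outcome: 1528 − 646 = 882
unhelmeted cyclists without the outcome: 2779 − 882 = 1897
risk, helmeted cyclists = 646/3097 = 0.2086
risk, unhelmeted cyclists = 882/2779 = 0.3174
RR = 0.2086 / 0.3174 = 0.66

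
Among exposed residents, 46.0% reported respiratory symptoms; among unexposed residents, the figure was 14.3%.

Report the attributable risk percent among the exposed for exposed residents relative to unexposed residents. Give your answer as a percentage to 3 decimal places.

AR% = (0.4600 − 0.1430) / 0.4600 = 0.6891 → 68.913%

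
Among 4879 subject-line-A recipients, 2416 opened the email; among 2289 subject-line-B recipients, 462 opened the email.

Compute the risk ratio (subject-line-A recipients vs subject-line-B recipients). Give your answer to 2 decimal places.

risk, subject-line-A recipients = 2416/4879 = 0.4952
risk, subject-line-B recipients = 462/2289 = 0.2018
RR = 0.4952 / 0.2018 = 2.45

2.45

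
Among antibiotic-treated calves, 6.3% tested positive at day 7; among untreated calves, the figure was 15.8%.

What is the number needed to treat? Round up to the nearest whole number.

NNT = 11

absolute risk difference = 0.095000
1 / 0.095000 = 10.526 → round up → 11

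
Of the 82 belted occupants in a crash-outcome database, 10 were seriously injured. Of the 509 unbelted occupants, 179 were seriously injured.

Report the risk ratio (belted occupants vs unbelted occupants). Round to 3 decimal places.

risk, belted occupants = 10/82 = 0.1220
risk, unbelted occupants = 179/509 = 0.3517
RR = 0.1220 / 0.3517 = 0.347

RR: 0.347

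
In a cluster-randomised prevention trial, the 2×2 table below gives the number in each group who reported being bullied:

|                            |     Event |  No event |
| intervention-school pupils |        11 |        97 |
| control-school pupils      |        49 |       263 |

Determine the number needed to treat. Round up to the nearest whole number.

risk, intervention-school pupils = 11/108 = 0.101852
risk, control-school pupils = 49/312 = 0.157051
absolute risk difference = 0.055199
1 / 0.055199 = 18.116 → round up → 19

19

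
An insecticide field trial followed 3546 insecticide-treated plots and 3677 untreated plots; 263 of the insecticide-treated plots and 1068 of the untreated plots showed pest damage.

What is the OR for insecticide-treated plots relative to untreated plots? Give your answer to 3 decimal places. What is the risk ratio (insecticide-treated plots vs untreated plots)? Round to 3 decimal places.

OR = 0.196; RR = 0.255

odds, insecticide-treated plots = 263/3283 = 0.0801
odds, untreated plots = 1068/2609 = 0.4094
OR = 0.0801 / 0.4094 = 0.196
risk, insecticide-treated plots = 263/3546 = 0.0742
risk, untreated plots = 1068/3677 = 0.2905
RR = 0.0742 / 0.2905 = 0.255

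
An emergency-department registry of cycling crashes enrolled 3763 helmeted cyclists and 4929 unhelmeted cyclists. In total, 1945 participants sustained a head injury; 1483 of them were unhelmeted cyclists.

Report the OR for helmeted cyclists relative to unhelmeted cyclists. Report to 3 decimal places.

OR = 0.325

helmeted cyclists with the outcome: 1945 − 1483 = 462
helmeted cyclists without the outcome: 3763 − 462 = 3301
unhelmeted cyclists without the outcome: 4929 − 1483 = 3446
odds, helmeted cyclists = 462/3301 = 0.1400
odds, unhelmeted cyclists = 1483/3446 = 0.4304
OR = 0.1400 / 0.4304 = 0.325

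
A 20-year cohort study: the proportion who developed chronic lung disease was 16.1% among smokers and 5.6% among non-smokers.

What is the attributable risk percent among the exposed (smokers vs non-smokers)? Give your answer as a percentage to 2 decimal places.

AR% = (0.1610 − 0.0560) / 0.1610 = 0.6522 → 65.22%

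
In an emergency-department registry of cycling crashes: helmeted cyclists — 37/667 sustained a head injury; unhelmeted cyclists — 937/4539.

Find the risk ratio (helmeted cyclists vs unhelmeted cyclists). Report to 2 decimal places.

0.27

risk, helmeted cyclists = 37/667 = 0.0555
risk, unhelmeted cyclists = 937/4539 = 0.2064
RR = 0.0555 / 0.2064 = 0.27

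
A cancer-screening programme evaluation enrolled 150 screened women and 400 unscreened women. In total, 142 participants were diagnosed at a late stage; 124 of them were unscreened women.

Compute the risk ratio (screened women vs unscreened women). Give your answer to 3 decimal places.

screened women with the outcome: 142 − 124 = 18
screened women without the outcome: 150 − 18 = 132
unscreened women without the outcome: 400 − 124 = 276
risk, screened women = 18/150 = 0.1200
risk, unscreened women = 124/400 = 0.3100
RR = 0.1200 / 0.3100 = 0.387

RR ≈ 0.387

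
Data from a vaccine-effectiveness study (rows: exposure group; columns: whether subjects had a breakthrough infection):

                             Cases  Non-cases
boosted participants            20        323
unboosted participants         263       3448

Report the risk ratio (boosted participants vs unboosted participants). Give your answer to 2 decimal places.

0.82

risk, boosted participants = 20/343 = 0.0583
risk, unboosted participants = 263/3711 = 0.0709
RR = 0.0583 / 0.0709 = 0.82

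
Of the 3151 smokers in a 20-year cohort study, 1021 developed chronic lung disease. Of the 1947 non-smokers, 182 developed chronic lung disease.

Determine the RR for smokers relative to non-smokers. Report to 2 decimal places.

RR = 3.47

risk, smokers = 1021/3151 = 0.3240
risk, non-smokers = 182/1947 = 0.0935
RR = 0.3240 / 0.0935 = 3.47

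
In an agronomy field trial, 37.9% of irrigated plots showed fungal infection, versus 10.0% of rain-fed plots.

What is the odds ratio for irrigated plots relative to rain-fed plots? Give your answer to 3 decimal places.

OR: 5.493

odds, irrigated plots = 0.3790/0.6210 = 0.6103
odds, rain-fed plots = 0.1000/0.9000 = 0.1111
OR = 0.6103 / 0.1111 = 5.493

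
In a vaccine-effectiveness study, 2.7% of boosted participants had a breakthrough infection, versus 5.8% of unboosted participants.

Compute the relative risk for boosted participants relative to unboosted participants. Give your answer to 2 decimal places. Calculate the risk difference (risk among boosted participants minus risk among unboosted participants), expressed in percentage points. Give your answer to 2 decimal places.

RR = 0.02700 / 0.05800 = 0.47
risk difference = 0.02700 − 0.05800 = -0.03100 → -3.10 percentage points

RR = 0.47; RD = -3.10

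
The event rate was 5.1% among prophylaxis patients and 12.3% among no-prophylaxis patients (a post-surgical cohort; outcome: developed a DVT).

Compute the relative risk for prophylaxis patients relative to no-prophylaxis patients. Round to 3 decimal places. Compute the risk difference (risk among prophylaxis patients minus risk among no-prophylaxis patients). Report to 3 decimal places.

RR = 0.415; RD = -0.072

RR = 0.0510 / 0.1230 = 0.415
risk difference = 0.0510 − 0.1230 = -0.072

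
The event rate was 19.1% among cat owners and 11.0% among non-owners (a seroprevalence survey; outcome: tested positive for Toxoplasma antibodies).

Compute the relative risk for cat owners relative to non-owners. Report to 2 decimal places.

RR = 0.1910 / 0.1100 = 1.74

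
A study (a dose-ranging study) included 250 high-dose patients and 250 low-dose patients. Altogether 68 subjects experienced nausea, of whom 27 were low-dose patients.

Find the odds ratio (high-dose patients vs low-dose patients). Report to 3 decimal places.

high-dose patients with the outcome: 68 − 27 = 41
high-dose patients without the outcome: 250 − 41 = 209
low-dose patients without the outcome: 250 − 27 = 223
odds, high-dose patients = 41/209 = 0.1962
odds, low-dose patients = 27/223 = 0.1211
OR = 0.1962 / 0.1211 = 1.620

OR: 1.620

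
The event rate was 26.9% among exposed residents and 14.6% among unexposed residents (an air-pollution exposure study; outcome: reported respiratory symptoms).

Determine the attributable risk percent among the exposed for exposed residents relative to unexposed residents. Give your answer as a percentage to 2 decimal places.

AR% = (0.2690 − 0.1460) / 0.2690 = 0.4572 → 45.72%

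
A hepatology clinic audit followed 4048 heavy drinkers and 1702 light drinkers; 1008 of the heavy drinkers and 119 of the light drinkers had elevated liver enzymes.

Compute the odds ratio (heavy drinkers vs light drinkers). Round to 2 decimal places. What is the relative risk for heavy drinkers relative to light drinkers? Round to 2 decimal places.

OR = 4.41; RR = 3.56

OR = (1008 × 1583) / (3040 × 119) = 1595664/361760 ≈ 4.41
risk, heavy drinkers = 1008/4048 = 0.2490
risk, light drinkers = 119/1702 = 0.0699
RR = 0.2490 / 0.0699 = 3.56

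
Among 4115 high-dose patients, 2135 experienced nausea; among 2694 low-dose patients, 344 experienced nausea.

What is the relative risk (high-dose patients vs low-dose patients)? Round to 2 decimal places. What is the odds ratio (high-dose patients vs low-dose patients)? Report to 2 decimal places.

RR = 4.06; OR = 7.37

risk, high-dose patients = 2135/4115 = 0.5188
risk, low-dose patients = 344/2694 = 0.1277
RR = 0.5188 / 0.1277 = 4.06
odds, high-dose patients = 2135/1980 = 1.0783
odds, low-dose patients = 344/2350 = 0.1464
OR = 1.0783 / 0.1464 = 7.37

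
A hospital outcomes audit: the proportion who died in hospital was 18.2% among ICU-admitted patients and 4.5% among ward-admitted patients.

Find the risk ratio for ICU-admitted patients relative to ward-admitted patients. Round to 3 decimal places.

RR = 0.18200 / 0.04500 = 4.044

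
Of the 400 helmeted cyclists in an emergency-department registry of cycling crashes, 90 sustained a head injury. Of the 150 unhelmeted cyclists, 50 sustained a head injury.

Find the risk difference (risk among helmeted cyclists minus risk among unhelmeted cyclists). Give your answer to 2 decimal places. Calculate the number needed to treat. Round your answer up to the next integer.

risk, helmeted cyclists = 90/400 = 0.2250
risk, unhelmeted cyclists = 50/150 = 0.3333
risk difference = 0.2250 − 0.3333 = -0.11
absolute risk difference = 0.108333
1 / 0.108333 = 9.231 → round up → 10

RD = -0.11; NNT = 10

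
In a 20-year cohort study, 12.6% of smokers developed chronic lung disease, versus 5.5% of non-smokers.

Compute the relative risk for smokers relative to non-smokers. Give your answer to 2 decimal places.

RR = 0.1260 / 0.0550 = 2.29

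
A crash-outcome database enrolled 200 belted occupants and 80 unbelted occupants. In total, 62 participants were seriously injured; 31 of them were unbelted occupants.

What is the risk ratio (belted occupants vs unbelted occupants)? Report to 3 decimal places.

belted occupants with the outcome: 62 − 31 = 31
belted occupants without the outcome: 200 − 31 = 169
unbelted occupants without the outcome: 80 − 31 = 49
risk, belted occupants = 31/200 = 0.1550
risk, unbelted occupants = 31/80 = 0.3875
RR = 0.1550 / 0.3875 = 0.400

0.400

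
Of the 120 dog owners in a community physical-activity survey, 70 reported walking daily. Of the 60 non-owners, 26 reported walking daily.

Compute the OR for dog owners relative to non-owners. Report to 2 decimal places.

OR = (70 × 34) / (50 × 26) = 2380/1300 ≈ 1.83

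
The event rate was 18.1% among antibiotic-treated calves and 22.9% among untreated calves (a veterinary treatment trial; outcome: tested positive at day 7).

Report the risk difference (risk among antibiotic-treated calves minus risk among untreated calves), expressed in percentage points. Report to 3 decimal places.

risk difference = 0.1810 − 0.2290 = -0.0480 → -4.800 percentage points

-4.800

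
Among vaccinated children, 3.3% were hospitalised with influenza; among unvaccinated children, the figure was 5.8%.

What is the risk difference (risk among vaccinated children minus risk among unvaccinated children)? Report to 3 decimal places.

risk difference = 0.03300 − 0.05800 = -0.025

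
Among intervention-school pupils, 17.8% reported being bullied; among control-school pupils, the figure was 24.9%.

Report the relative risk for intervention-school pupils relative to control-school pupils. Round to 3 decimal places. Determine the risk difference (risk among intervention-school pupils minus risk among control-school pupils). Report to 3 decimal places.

RR = 0.715; RD = -0.071

RR = 0.1780 / 0.2490 = 0.715
risk difference = 0.1780 − 0.2490 = -0.071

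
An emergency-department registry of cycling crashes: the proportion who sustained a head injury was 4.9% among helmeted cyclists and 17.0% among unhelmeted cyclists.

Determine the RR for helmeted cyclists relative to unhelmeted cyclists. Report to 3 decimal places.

RR = 0.04900 / 0.17000 = 0.288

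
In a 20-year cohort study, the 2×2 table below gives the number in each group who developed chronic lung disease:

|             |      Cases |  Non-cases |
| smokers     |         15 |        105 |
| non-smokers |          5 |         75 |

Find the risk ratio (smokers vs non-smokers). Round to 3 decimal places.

risk, smokers = 15/120 = 0.1250
risk, non-smokers = 5/80 = 0.0625
RR = 0.1250 / 0.0625 = 2.000

2.000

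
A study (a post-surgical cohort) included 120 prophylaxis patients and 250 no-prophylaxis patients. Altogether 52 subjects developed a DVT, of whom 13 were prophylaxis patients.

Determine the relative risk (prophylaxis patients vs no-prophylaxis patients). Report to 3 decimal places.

prophylaxis patients without the outcome: 120 − 13 = 107
no-prophylaxis patients with the outcome: 52 − 13 = 39
no-prophylaxis patients without the outcome: 250 − 39 = 211
risk, prophylaxis patients = 13/120 = 0.1083
risk, no-prophylaxis patients = 39/250 = 0.1560
RR = 0.1083 / 0.1560 = 0.694

0.694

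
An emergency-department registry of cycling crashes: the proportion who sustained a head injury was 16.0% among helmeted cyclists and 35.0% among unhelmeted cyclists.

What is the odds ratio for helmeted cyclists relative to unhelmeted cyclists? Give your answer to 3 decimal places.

OR: 0.354

odds, helmeted cyclists = 0.1600/0.8400 = 0.1905
odds, unhelmeted cyclists = 0.3500/0.6500 = 0.5385
OR = 0.1905 / 0.5385 = 0.354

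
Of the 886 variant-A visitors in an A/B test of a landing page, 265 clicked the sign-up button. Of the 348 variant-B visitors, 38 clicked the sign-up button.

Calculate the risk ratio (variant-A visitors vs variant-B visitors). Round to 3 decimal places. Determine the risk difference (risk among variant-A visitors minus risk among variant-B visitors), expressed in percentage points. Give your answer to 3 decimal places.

risk, variant-A visitors = 265/886 = 0.2991
risk, variant-B visitors = 38/348 = 0.1092
RR = 0.2991 / 0.1092 = 2.739
risk difference = 0.2991 − 0.1092 = 0.1899 → 18.990 percentage points

RR = 2.739; RD = 18.990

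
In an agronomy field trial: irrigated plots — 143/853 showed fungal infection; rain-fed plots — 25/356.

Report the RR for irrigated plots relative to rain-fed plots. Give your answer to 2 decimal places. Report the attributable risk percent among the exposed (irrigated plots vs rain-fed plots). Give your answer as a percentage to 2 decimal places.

risk, irrigated plots = 143/853 = 0.1676
risk, rain-fed plots = 25/356 = 0.0702
RR = 0.1676 / 0.0702 = 2.39
AR% = (0.1676 − 0.0702) / 0.1676 = 0.5811 → 58.11%

RR = 2.39; AR% = 58.11%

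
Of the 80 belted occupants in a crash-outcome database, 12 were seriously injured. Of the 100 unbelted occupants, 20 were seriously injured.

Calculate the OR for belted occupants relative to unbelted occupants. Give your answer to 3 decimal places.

OR = (12 × 80) / (68 × 20) = 960/1360 ≈ 0.706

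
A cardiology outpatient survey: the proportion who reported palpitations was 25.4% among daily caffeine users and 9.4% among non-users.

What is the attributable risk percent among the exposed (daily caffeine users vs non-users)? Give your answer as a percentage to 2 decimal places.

AR% = (0.2540 − 0.0940) / 0.2540 = 0.6299 → 62.99%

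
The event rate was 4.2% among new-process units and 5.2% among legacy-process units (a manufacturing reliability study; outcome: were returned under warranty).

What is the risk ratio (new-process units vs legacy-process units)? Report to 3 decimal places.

RR = 0.04200 / 0.05200 = 0.808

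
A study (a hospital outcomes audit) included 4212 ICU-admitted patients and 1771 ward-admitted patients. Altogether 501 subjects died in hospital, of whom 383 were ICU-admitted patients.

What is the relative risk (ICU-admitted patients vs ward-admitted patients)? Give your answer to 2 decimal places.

RR ≈ 1.36

ICU-admitted patients without the outcome: 4212 − 383 = 3829
ward-admitted patients with the outcome: 501 − 383 = 118
ward-admitted patients without the outcome: 1771 − 118 = 1653
risk, ICU-admitted patients = 383/4212 = 0.0909
risk, ward-admitted patients = 118/1771 = 0.0666
RR = 0.0909 / 0.0666 = 1.36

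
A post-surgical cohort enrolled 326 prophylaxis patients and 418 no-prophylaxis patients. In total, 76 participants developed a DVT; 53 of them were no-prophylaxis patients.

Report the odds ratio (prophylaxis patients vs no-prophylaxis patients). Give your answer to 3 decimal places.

prophylaxis patients with the outcome: 76 − 53 = 23
prophylaxis patients without the outcome: 326 − 23 = 303
no-prophylaxis patients without the outcome: 418 − 53 = 365
odds, prophylaxis patients = 23/303 = 0.0759
odds, no-prophylaxis patients = 53/365 = 0.1452
OR = 0.0759 / 0.1452 = 0.523

0.523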